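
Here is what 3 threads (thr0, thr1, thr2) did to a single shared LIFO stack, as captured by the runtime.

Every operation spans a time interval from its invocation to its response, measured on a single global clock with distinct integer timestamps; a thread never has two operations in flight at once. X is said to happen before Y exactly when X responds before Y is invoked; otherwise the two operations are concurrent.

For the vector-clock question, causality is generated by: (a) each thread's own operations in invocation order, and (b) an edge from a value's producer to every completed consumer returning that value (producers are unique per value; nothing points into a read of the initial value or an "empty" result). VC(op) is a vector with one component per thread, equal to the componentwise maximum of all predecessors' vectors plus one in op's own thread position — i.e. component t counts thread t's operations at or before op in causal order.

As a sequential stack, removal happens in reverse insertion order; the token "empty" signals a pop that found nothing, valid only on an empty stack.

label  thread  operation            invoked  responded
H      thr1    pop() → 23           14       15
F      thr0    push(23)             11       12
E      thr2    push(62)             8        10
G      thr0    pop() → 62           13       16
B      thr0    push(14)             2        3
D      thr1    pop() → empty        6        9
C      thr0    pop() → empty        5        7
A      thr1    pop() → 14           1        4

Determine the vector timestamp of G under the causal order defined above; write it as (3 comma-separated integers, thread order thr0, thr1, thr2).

VC(E, invoked at 8): no causal predecessors; +1 on thr2 → (0, 0, 1)
VC(B, invoked at 2): no causal predecessors; +1 on thr0 → (1, 0, 0)
invoked at 1, A merges VC(B)=(1, 0, 0) and bumps thr1's slot → (1, 1, 0)
invoked at 5, C merges VC(B)=(1, 0, 0) and bumps thr0's slot → (2, 0, 0)
invoked at 6, D merges VC(A)=(1, 1, 0) and bumps thr1's slot → (1, 2, 0)
invoked at 11, F merges VC(C)=(2, 0, 0) and bumps thr0's slot → (3, 0, 0)
invoked at 13, G merges VC(E)=(0, 0, 1), VC(F)=(3, 0, 0) and bumps thr0's slot → (4, 0, 1)
invoked at 14, H merges VC(D)=(1, 2, 0), VC(F)=(3, 0, 0) and bumps thr1's slot → (3, 3, 0)
target: VC(G) = (4, 0, 1)

(4, 0, 1)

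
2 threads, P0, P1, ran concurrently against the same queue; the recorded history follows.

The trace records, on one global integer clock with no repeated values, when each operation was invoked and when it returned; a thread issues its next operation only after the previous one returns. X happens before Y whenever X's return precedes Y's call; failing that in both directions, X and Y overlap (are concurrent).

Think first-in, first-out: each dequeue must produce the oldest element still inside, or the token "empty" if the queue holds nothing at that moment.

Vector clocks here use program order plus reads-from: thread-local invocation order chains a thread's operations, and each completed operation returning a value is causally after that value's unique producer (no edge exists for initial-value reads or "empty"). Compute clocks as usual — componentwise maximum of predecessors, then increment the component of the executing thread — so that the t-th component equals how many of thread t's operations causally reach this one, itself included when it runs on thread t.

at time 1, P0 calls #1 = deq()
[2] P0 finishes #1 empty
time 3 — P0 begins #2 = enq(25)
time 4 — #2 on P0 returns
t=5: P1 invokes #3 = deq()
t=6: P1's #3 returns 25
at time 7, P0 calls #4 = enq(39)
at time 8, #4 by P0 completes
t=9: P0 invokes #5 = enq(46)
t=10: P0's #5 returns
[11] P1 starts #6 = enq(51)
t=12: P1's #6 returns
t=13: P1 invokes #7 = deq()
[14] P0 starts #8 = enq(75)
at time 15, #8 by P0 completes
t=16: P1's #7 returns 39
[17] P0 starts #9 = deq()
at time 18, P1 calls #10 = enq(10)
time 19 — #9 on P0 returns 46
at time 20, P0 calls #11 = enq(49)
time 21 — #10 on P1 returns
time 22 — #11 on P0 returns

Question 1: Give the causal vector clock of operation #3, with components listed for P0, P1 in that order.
no predecessors for #1 (invoked 1): P0 increments from zero → (1, 0)
VC(#2, invoked at 3): max of VC(#1)=(1, 0), then +1 on thread P0 → (2, 0)
VC(#3, invoked at 5): max of VC(#2)=(2, 0), then +1 on thread P1 → (2, 1)
VC(#4, invoked at 7): max of VC(#2)=(2, 0), then +1 on thread P0 → (3, 0)
VC(#6, invoked at 11): max of VC(#3)=(2, 1), then +1 on thread P1 → (2, 2)
VC(#5, invoked at 9): max of VC(#4)=(3, 0), then +1 on thread P0 → (4, 0)
VC(#8, invoked at 14): max of VC(#5)=(4, 0), then +1 on thread P0 → (5, 0)
VC(#7, invoked at 13): max of VC(#4)=(3, 0), VC(#6)=(2, 2), then +1 on thread P1 → (3, 3)
VC(#9, invoked at 17): max of VC(#5)=(4, 0), VC(#8)=(5, 0), then +1 on thread P0 → (6, 0)
VC(#10, invoked at 18): max of VC(#7)=(3, 3), then +1 on thread P1 → (3, 4)
VC(#11, invoked at 20): max of VC(#9)=(6, 0), then +1 on thread P0 → (7, 0)
target: VC(#3) = (2, 1)

(2, 1)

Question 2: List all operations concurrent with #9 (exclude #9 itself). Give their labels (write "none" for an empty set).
concurrent with #9 ([17,19]): every op whose interval crosses 17..19
#1 [1,2]: before
#2 [3,4]: before
#3 [5,6]: before
#4 [7,8]: before
#5 [9,10]: before
#6 [11,12]: before
#7 [13,16]: before
#8 [14,15]: before
#10 [18,21]: concurrent
#11 [20,22]: after

#10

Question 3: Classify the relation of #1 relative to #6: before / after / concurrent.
#1 spans [1,2], #6 spans [11,12]
resp(#1)=2 < inv(#6)=11

before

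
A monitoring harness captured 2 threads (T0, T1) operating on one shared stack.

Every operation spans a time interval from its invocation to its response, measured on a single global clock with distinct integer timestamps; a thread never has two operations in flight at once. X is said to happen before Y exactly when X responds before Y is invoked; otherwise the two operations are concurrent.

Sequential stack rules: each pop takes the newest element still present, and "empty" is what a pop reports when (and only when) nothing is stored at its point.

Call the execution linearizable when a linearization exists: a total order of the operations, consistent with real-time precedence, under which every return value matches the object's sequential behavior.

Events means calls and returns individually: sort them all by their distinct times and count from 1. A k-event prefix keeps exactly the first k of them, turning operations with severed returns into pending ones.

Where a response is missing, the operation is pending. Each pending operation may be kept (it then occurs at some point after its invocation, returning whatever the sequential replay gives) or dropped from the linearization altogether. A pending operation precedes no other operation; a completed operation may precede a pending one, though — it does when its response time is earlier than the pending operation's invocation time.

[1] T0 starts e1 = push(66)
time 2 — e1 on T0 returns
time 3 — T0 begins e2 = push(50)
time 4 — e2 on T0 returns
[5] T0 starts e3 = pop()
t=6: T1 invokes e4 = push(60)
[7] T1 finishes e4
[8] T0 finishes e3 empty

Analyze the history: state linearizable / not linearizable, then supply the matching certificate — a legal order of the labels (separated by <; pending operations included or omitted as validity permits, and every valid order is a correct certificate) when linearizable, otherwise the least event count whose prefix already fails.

not linearizable — minimal violating prefix: 8 events

events 1..7 are fine; event 8 — the response of e3 at time 8 — makes the prefix non-linearizable
4 completed operations, 2 real-time-consistent orders — every stack replay fails
sample order e1, e2, e3, e4 stalls at step 3 — e3 pop() → empty has no legal effect
sample order e1, e2, e4, e3 stalls at step 4 — e3 pop() → empty has no legal effect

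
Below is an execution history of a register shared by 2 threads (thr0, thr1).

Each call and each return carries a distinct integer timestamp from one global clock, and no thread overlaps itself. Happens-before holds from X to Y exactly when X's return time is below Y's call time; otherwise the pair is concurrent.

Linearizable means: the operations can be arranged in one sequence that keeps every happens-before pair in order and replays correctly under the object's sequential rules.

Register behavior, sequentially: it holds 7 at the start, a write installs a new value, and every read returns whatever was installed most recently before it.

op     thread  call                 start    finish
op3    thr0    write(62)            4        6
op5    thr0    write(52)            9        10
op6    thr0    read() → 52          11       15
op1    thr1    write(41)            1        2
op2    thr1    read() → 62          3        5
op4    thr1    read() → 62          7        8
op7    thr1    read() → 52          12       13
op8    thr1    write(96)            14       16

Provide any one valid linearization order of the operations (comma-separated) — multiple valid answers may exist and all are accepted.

1. op1 write(41), leaving value 41
2. op3 write(62), leaving value 62
3. op2 read() → 62, leaving value 62
4. op4 read() → 62, leaving value 62
5. op5 write(52), leaving value 52
6. op6 read() → 52, leaving value 52
7. op7 read() → 52, leaving value 52
8. op8 write(96), leaving value 96

op1, op3, op2, op4, op5, op6, op7, op8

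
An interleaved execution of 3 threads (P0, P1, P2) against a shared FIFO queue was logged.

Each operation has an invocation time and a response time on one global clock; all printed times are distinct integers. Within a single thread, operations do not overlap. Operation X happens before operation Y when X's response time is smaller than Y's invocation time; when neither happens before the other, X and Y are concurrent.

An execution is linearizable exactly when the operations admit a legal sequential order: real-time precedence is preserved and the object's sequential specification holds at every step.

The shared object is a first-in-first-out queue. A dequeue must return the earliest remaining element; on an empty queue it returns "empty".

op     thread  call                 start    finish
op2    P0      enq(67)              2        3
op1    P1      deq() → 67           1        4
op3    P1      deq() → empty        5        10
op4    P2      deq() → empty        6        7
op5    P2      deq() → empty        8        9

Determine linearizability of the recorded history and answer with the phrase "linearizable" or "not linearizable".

witness order: op2, op1, op3, op4, op5
step 1: op2 enq(67) — queue <67>
step 2: op1 deq() → 67 — queue <>
step 3: op3 deq() → empty — queue <>
step 4: op4 deq() → empty — queue <>
step 5: op5 deq() → empty — queue <>

linearizable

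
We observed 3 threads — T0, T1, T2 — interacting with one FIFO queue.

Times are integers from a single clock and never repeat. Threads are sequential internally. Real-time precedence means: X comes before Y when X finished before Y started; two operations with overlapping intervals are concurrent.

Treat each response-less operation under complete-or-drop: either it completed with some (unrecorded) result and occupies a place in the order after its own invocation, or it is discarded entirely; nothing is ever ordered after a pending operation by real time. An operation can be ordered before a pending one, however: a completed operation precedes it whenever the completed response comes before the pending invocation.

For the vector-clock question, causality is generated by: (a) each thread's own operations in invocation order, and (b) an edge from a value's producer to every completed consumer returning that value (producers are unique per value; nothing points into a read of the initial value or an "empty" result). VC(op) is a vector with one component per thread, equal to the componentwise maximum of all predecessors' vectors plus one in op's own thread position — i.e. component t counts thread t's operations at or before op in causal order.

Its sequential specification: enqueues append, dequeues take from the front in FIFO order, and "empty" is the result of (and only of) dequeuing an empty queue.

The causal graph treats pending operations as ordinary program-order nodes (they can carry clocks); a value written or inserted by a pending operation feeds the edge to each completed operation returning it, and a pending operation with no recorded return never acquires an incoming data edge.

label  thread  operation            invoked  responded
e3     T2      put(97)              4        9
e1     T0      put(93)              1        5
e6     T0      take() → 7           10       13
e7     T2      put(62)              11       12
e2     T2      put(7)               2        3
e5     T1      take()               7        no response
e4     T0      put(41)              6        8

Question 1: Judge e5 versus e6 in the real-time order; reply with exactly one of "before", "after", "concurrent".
concurrent

e5 spans [7,…), e6 spans [10,13]
the intervals overlap in both directions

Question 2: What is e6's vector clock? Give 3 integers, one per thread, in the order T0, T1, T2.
(3, 0, 1)

root op e2, invoked 2: fresh clock plus T2's own tick → (0, 0, 1)
root op e5, invoked 7: fresh clock plus T1's own tick → (0, 1, 0)
root op e1, invoked 1: fresh clock plus T0's own tick → (1, 0, 0)
e3, invoked 4, takes VC(e2)=(0, 0, 1) under max, adds 1 for T2 → (0, 0, 2)
e4, invoked 6, takes VC(e1)=(1, 0, 0) under max, adds 1 for T0 → (2, 0, 0)
e7, invoked 11, takes VC(e3)=(0, 0, 2) under max, adds 1 for T2 → (0, 0, 3)
e6, invoked 10, takes VC(e2)=(0, 0, 1), VC(e4)=(2, 0, 0) under max, adds 1 for T0 → (3, 0, 1)
target: VC(e6) = (3, 0, 1)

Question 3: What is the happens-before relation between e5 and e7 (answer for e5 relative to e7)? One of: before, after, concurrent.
concurrent

e5 spans [7,…), e7 spans [11,12]
the intervals overlap in both directions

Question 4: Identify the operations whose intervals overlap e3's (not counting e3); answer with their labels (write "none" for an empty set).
e1, e4, e5

concurrent with e3 ([4,9]): every op whose interval crosses 4..9
e1 [1,5]: concurrent
e2 [2,3]: before
e4 [6,8]: concurrent
e5 [7,…): concurrent
e6 [10,13]: after
e7 [11,12]: after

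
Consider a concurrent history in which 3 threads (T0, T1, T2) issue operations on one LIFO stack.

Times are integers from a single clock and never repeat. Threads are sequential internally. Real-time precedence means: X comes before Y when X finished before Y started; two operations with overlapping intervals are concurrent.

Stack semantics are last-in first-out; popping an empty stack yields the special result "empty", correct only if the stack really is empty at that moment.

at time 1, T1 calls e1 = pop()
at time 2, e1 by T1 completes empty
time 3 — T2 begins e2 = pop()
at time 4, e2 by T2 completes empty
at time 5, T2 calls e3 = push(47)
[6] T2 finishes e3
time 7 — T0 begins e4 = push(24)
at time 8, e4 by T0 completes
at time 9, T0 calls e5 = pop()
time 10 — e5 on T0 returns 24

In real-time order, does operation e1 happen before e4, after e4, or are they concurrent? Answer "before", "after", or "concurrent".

e1 spans [1,2], e4 spans [7,8]
resp(e1)=2 < inv(e4)=7

before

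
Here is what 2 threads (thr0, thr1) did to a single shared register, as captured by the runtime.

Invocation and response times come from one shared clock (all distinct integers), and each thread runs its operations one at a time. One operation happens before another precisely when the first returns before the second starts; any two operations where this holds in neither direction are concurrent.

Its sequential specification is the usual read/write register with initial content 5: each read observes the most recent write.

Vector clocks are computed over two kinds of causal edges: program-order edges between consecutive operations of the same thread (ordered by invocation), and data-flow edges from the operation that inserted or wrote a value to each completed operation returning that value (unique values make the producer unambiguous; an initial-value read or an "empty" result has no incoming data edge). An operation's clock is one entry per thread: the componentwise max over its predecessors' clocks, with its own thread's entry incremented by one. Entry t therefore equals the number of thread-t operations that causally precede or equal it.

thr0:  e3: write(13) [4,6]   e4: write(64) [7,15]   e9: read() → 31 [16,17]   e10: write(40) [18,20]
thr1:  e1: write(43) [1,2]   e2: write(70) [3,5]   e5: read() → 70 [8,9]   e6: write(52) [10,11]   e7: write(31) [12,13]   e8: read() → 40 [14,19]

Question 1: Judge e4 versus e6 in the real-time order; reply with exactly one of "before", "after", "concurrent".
e4 spans [7,15], e6 spans [10,11]
the intervals overlap in both directions

concurrent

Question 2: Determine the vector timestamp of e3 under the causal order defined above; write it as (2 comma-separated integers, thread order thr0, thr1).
no predecessors for e1 (invoked 1): thr1 increments from zero → (0, 1)
no predecessors for e3 (invoked 4): thr0 increments from zero → (1, 0)
invoked at 3, e2 merges VC(e1)=(0, 1) and bumps thr1's slot → (0, 2)
invoked at 7, e4 merges VC(e3)=(1, 0) and bumps thr0's slot → (2, 0)
invoked at 8, e5 merges VC(e2)=(0, 2) and bumps thr1's slot → (0, 3)
invoked at 10, e6 merges VC(e5)=(0, 3) and bumps thr1's slot → (0, 4)
invoked at 12, e7 merges VC(e6)=(0, 4) and bumps thr1's slot → (0, 5)
invoked at 16, e9 merges VC(e4)=(2, 0), VC(e7)=(0, 5) and bumps thr0's slot → (3, 5)
invoked at 18, e10 merges VC(e9)=(3, 5) and bumps thr0's slot → (4, 5)
invoked at 14, e8 merges VC(e7)=(0, 5), VC(e10)=(4, 5) and bumps thr1's slot → (4, 6)
target: VC(e3) = (1, 0)

(1, 0)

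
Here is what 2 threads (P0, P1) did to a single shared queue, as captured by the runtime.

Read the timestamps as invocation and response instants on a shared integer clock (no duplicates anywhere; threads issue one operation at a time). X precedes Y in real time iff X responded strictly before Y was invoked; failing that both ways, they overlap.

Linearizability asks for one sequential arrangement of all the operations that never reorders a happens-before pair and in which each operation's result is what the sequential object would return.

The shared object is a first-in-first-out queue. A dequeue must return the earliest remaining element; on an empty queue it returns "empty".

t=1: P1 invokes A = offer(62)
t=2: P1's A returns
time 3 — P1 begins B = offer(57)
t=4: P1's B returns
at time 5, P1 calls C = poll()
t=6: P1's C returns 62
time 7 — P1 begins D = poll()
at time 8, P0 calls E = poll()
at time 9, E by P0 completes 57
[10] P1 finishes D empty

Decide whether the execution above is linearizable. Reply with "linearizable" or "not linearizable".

witness order: A, B, C, E, D
1. A offer(62), leaving queue <62>
2. B offer(57), leaving queue <62,57>
3. C poll() → 62, leaving queue <57>
4. E poll() → 57, leaving queue <>
5. D poll() → empty, leaving queue <>

linearizable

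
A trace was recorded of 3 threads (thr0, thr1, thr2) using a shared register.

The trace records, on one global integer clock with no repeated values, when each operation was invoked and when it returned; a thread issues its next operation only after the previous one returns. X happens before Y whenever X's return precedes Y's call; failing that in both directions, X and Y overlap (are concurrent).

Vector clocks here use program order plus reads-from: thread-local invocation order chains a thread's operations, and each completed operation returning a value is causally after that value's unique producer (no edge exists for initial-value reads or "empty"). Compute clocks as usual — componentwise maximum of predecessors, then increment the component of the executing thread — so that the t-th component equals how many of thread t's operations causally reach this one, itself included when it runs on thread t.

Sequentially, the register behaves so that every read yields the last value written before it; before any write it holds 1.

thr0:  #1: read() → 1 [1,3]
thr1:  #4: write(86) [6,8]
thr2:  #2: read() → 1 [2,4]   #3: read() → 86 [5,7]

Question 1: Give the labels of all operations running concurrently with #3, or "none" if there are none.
#4

#3 spans [5,7]; an op avoiding the whole window 5..7 is ordered, any other is concurrent
#1 [1,3]: before
#2 [2,4]: before
#4 [6,8]: concurrent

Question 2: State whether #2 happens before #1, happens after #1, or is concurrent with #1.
concurrent

#2 spans [2,4], #1 spans [1,3]
the intervals overlap in both directions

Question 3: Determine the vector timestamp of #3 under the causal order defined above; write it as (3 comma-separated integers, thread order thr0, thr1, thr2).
(0, 1, 2)

invoked at 2, #2 has no predecessors; its own thr2 bump gives (0, 0, 1)
invoked at 6, #4 has no predecessors; its own thr1 bump gives (0, 1, 0)
invoked at 1, #1 has no predecessors; its own thr0 bump gives (1, 0, 0)
#3 (invocation 5): componentwise max over VC(#2)=(0, 0, 1), VC(#4)=(0, 1, 0), +1 at thr2, giving (0, 1, 2)
target: VC(#3) = (0, 1, 2)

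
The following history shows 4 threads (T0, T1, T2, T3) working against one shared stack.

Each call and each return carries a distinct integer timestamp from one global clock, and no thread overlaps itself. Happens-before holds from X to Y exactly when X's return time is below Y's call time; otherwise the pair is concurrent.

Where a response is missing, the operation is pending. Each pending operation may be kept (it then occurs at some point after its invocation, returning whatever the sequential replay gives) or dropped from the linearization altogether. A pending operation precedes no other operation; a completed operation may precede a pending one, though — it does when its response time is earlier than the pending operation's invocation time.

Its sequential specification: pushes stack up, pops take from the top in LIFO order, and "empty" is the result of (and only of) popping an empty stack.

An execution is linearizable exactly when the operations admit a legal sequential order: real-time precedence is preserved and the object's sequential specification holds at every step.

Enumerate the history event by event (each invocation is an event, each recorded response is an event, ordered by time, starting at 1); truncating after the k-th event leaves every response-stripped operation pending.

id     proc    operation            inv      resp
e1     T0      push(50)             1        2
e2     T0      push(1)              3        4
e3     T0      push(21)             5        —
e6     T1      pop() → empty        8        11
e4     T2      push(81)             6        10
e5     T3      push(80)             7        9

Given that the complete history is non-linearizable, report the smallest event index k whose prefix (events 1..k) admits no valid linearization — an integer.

events 1..10 are still linearizable — one witness is e1, e2, e3, e4, e5:
1. e1 push(50), leaving stack <50>
2. e2 push(1), leaving stack <50,1>
3. e3 push(21) (pending, included), leaving stack <50,1,21>
4. e4 push(81), leaving stack <50,1,21,81>
5. e5 push(80), leaving stack <50,1,21,81,80>
include event 11 — e6 responding at 11 — and every candidate order breaks
no completion choice of the 1 pending operation (e3) rescues it — every subset was tried
one such order, e1, e2, e4, e5, e6 (pending dropped), breaks at step 5 where e6 pop() → empty is illegal
one such order, e1, e2, e4, e6, e5 (pending dropped), breaks at step 4 where e6 pop() → empty is illegal

11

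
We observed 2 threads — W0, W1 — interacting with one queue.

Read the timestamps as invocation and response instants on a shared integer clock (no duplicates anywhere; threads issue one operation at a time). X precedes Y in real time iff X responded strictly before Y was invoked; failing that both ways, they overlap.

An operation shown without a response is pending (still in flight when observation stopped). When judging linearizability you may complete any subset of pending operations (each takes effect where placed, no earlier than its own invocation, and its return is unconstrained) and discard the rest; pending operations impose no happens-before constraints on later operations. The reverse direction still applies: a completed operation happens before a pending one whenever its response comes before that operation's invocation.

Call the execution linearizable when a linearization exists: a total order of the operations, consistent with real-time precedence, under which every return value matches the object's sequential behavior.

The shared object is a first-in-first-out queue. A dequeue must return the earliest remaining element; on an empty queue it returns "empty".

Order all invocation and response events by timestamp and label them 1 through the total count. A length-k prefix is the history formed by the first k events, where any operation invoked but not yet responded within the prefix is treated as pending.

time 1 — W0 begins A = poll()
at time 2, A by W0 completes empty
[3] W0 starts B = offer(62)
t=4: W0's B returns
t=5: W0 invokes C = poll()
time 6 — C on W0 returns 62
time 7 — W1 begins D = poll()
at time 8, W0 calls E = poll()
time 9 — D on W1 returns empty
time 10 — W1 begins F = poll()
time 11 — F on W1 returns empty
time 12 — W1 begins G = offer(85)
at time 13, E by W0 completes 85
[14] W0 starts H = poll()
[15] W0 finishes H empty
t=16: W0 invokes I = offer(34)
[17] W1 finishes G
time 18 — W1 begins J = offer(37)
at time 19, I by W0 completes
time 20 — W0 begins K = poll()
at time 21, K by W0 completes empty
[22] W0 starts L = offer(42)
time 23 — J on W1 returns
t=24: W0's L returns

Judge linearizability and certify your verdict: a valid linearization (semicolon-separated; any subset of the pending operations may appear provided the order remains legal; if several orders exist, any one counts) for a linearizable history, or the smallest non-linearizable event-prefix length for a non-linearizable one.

already the first 21 events (up to K's response at time 21) admit no linearization; the first 20 still do
10 completed operations, 10 real-time-consistent orders — every queue replay fails
completion choices over the 1 pending operation (J) were checked; none helps
one such order, A, B, C, D, E, F, G, H, I, K (pending dropped), breaks at step 5 where E poll() → 85 is illegal
one such order, A, B, C, D, E, F, H, G, I, K (pending dropped), breaks at step 5 where E poll() → 85 is illegal

not linearizable — minimal violating prefix: 21 events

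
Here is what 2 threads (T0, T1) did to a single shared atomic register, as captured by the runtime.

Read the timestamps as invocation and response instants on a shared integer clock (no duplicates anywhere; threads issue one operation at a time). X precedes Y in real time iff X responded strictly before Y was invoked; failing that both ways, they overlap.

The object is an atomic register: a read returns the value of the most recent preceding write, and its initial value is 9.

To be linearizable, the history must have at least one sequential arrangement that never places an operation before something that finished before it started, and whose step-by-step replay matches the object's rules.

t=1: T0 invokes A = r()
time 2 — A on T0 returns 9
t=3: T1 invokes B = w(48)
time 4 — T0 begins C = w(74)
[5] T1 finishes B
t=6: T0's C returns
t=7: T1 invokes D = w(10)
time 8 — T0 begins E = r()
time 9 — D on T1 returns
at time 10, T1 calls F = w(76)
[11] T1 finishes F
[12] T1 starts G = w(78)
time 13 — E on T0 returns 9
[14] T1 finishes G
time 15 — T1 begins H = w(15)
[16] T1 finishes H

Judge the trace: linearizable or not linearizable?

already the first 13 events (up to E's response at time 13) admit no linearization; the first 12 still do
real-time-consistent orders of the 6 completed operations: 6 — all fail the atomic register replay
no completion choice of the 1 pending operation (G) rescues it — every subset was tried
e.g. A, B, C, D, E, F (pending dropped): illegal at step 5, since E r() → 9 cannot apply there
e.g. A, B, C, D, F, E (pending dropped): illegal at step 6, since E r() → 9 cannot apply there

not linearizable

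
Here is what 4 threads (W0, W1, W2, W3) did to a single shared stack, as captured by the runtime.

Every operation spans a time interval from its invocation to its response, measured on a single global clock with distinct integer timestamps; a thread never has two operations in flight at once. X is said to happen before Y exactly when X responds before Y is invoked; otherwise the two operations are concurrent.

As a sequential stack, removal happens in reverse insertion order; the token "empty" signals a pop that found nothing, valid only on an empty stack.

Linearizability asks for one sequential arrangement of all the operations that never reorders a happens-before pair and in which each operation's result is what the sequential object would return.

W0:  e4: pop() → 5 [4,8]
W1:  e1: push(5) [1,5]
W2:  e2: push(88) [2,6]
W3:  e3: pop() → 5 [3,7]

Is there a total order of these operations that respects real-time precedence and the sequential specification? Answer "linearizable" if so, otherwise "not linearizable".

not linearizable

events 1..7 are fine; event 8 — the response of e4 at time 8 — makes the prefix non-linearizable
the 4 completed operations admit 24 real-time orders; each fails the stack replay
one such order, e1, e2, e3, e4, breaks at step 3 where e3 pop() → 5 is illegal
one such order, e1, e2, e4, e3, breaks at step 3 where e4 pop() → 5 is illegal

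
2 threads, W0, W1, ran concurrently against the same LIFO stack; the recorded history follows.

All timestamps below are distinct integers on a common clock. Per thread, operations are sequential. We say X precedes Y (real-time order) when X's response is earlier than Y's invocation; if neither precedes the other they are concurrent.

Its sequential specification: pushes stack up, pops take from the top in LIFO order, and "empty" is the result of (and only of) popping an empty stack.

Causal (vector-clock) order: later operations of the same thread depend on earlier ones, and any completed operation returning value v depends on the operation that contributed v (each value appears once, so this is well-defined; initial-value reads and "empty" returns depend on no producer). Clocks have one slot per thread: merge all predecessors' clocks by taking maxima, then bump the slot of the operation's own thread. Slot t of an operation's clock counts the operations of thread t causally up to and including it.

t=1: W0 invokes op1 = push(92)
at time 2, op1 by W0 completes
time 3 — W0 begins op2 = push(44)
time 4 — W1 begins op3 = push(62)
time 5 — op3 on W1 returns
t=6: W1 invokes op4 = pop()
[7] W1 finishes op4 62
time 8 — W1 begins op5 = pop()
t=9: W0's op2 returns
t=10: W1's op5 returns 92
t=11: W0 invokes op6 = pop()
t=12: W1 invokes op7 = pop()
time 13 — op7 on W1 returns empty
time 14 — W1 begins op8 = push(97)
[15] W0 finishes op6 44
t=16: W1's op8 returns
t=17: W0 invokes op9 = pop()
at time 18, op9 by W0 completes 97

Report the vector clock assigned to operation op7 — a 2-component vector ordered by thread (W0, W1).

VC(op3, invoked at 4): no causal predecessors; +1 on W1 → (0, 1)
VC(op1, invoked at 1): no causal predecessors; +1 on W0 → (1, 0)
op4 (invocation 6): componentwise max over VC(op3)=(0, 1), +1 at W1, giving (0, 2)
op2 (invocation 3): componentwise max over VC(op1)=(1, 0), +1 at W0, giving (2, 0)
op6 (invocation 11): componentwise max over VC(op2)=(2, 0), +1 at W0, giving (3, 0)
op5 (invocation 8): componentwise max over VC(op1)=(1, 0), VC(op4)=(0, 2), +1 at W1, giving (1, 3)
op7 (invocation 12): componentwise max over VC(op5)=(1, 3), +1 at W1, giving (1, 4)
op8 (invocation 14): componentwise max over VC(op7)=(1, 4), +1 at W1, giving (1, 5)
op9 (invocation 17): componentwise max over VC(op6)=(3, 0), VC(op8)=(1, 5), +1 at W0, giving (4, 5)
target: VC(op7) = (1, 4)

(1, 4)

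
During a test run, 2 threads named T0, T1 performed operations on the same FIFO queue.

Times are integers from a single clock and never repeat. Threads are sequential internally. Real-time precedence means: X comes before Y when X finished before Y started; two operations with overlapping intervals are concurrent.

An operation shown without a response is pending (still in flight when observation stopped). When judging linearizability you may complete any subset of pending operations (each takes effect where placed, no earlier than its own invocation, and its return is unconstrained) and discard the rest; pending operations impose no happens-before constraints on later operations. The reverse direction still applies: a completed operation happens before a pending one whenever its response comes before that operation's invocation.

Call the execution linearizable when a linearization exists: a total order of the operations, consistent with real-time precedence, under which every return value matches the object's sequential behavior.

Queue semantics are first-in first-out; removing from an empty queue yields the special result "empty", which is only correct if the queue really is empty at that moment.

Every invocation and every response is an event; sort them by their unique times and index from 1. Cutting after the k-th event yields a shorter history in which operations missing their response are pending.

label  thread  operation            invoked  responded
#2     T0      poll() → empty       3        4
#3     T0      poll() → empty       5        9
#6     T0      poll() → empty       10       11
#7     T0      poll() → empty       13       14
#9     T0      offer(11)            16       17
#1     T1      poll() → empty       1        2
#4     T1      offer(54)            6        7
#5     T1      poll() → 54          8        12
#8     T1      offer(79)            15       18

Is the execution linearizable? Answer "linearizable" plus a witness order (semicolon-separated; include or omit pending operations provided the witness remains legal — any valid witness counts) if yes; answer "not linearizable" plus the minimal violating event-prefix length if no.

linearizable — witness: #1; #2; #3; #4; #5; #6; #7; #8; #9

1. #1 poll() → empty, leaving queue <>
2. #2 poll() → empty, leaving queue <>
3. #3 poll() → empty, leaving queue <>
4. #4 offer(54), leaving queue <54>
5. #5 poll() → 54, leaving queue <>
6. #6 poll() → empty, leaving queue <>
7. #7 poll() → empty, leaving queue <>
8. #8 offer(79), leaving queue <79>
9. #9 offer(11), leaving queue <79,11>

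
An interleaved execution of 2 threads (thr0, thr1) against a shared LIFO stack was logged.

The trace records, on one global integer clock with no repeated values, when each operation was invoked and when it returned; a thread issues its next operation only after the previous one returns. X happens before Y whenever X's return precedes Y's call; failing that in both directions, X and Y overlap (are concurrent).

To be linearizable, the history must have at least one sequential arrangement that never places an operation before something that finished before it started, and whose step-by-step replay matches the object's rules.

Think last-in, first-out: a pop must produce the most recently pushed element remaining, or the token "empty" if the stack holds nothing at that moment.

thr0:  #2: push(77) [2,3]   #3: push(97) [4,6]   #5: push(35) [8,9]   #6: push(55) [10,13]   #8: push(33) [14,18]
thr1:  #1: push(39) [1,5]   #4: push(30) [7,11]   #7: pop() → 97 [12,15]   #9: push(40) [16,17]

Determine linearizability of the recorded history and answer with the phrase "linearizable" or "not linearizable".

through event 14 a valid linearization exists; event 15 (#7 responding at time 15) ends that
checked exhaustively: 15 real-time-consistent orders of 7 completed operations, zero legal LIFO stack replays
no completion choice of the 1 pending operation (#8) rescues it — every subset was tried
one such order, #1, #2, #3, #4, #5, #6, #7 (pending dropped), breaks at step 7 where #7 pop() → 97 is illegal
one such order, #1, #2, #3, #4, #5, #7, #6 (pending dropped), breaks at step 6 where #7 pop() → 97 is illegal

not linearizable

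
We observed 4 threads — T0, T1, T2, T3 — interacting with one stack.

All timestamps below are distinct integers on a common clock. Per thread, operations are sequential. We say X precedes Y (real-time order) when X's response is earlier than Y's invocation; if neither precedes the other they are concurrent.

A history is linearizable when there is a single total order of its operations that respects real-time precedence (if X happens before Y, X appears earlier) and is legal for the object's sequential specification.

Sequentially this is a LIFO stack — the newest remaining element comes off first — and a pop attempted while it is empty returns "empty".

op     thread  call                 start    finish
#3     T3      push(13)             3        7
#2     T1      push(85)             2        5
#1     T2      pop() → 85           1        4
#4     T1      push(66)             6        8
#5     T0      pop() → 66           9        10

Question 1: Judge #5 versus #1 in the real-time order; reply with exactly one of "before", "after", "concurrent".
after

#5 spans [9,10], #1 spans [1,4]
resp(#1)=4 < inv(#5)=9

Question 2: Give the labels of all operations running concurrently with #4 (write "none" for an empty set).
#3

#4 spans [6,8]; an op avoiding the whole window 6..8 is ordered, any other is concurrent
#1 [1,4]: before
#2 [2,5]: before
#3 [3,7]: concurrent
#5 [9,10]: after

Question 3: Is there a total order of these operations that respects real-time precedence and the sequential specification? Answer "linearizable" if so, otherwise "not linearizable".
linearizable

one valid linearization: #2, #1, #3, #4, #5
step 1: #2 push(85) — stack <85>
step 2: #1 pop() → 85 — stack <>
step 3: #3 push(13) — stack <13>
step 4: #4 push(66) — stack <13,66>
step 5: #5 pop() → 66 — stack <13>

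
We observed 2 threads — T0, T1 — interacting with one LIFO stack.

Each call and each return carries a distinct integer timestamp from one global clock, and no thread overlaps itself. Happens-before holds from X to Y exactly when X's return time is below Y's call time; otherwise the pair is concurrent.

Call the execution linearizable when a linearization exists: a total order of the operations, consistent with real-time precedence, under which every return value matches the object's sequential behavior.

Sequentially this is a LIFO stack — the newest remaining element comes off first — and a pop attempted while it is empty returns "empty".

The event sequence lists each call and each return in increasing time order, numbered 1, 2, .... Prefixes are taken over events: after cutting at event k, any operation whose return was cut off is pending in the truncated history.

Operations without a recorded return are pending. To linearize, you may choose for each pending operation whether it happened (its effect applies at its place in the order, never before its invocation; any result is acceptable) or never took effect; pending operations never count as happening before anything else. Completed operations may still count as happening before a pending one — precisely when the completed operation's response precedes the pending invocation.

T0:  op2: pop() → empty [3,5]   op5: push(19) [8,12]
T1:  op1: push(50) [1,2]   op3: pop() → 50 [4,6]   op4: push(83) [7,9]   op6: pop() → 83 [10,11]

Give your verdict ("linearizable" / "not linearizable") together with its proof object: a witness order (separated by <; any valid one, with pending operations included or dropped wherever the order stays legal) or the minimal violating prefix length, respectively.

1. op1 push(50), leaving stack <50>
2. op3 pop() → 50, leaving stack <>
3. op2 pop() → empty, leaving stack <>
4. op4 push(83), leaving stack <83>
5. op6 pop() → 83, leaving stack <>
6. op5 push(19), leaving stack <19>

linearizable — witness: op1 < op3 < op2 < op4 < op6 < op5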